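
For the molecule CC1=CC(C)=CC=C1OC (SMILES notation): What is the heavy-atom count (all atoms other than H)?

10

Every atom symbol written in the SMILES (organic subset) is one heavy atom; implicit H are not written.
Heavy atoms by element → C:9, O:1.
Total: 10.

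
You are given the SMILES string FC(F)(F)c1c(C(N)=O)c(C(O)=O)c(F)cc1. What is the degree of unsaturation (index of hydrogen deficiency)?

6

Molecular formula: C9H5F4NO3.
DoU = (2C + 2 + N − H − X) / 2, where X is the halogen count and O/S are ignored.
    = (2·9 + 2 + 1 − 5 − 4) / 2 = 12 / 2 = 6.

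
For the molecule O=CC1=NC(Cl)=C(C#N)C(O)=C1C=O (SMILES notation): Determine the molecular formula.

Walk through each heavy atom and fill implicit hydrogens from standard valence (C 4, N 3, O 2, S 2, halogen 1):
  atom 1: O, bond orders sum to 2 (valence 2) → 0 H
  atom 2: C, bond orders sum to 3 (valence 4) → 1 H
  atom 3: C, bond orders sum to 4 (valence 4) → 0 H
  atom 4: N, bond orders sum to 3 (valence 3) → 0 H
  atom 5: C, bond orders sum to 4 (valence 4) → 0 H
  atom 6: Cl (halogen, monovalent) → 0 H
  atom 7: C, bond orders sum to 4 (valence 4) → 0 H
  atom 8: C, bond orders sum to 4 (valence 4) → 0 H
  atom 9: N, bond orders sum to 3 (valence 3) → 0 H
  atom 10: C, bond orders sum to 4 (valence 4) → 0 H
  atom 11: O, bond orders sum to 1 (valence 2) → 1 H
  atom 12: C, bond orders sum to 4 (valence 4) → 0 H
  atom 13: C, bond orders sum to 3 (valence 4) → 1 H
  atom 14: O, bond orders sum to 2 (valence 2) → 0 H
Totals → C:8, H:3, Cl:1, N:2, O:3.

C8H3ClN2O3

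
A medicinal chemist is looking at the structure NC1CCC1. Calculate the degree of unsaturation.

Degree of unsaturation = (number of rings) + (number of π bonds).
Ring closures in the SMILES: 1.
π bonds: none → 0 DoU from unsaturation.
Total DoU = 1 + 0 = 1.

1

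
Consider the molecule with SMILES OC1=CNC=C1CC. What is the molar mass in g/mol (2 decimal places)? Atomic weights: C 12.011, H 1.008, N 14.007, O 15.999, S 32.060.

First, the molecular formula is C6H9NO (counting implicit H from valence).
  C: 6 × 12.011 = 72.066
  H: 9 × 1.008 = 9.072
  N: 1 × 14.007 = 14.007
  O: 1 × 15.999 = 15.999
Sum: 6×12.011 + 9×1.008 + 1×14.007 + 1×15.999 = 111.144 → 111.14 g/mol.

111.14 g/mol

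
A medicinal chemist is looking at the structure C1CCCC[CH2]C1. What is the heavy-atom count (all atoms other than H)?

7

Every atom symbol written in the SMILES (organic subset) is one heavy atom; implicit H are not written.
Heavy atoms by element → C:7.
Total: 7.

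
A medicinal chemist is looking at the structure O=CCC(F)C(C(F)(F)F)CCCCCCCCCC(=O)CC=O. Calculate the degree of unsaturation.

Molecular formula: C17H26F4O3.
DoU = (2C + 2 + N − H − X) / 2, where X is the halogen count and O/S are ignored.
    = (2·17 + 2 + 0 − 26 − 4) / 2 = 6 / 2 = 3.

3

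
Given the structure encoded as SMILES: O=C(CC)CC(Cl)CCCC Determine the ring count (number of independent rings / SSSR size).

In SMILES, each pair of matching ring-closure digits denotes one ring-closing bond; the number of such bonds equals the number of independent rings.
Ring-closure bonds here: 0.

0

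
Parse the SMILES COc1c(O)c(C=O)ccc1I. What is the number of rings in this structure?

In SMILES, each pair of matching ring-closure digits denotes one ring-closing bond; the number of such bonds equals the number of independent rings.
Ring-closure bonds here: 1.

1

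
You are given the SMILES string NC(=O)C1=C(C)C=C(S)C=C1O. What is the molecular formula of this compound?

Walk through each heavy atom and fill implicit hydrogens from standard valence (C 4, N 3, O 2, S 2, halogen 1):
  atom 1: N, bond orders sum to 1 (valence 3) → 2 H
  atom 2: C, bond orders sum to 4 (valence 4) → 0 H
  atom 3: O, bond orders sum to 2 (valence 2) → 0 H
  atom 4: C, bond orders sum to 4 (valence 4) → 0 H
  atom 5: C, bond orders sum to 4 (valence 4) → 0 H
  atom 6: C, bond orders sum to 1 (valence 4) → 3 H
  atom 7: C, bond orders sum to 3 (valence 4) → 1 H
  atom 8: C, bond orders sum to 4 (valence 4) → 0 H
  atom 9: S, bond orders sum to 1 (valence 2) → 1 H
  atom 10: C, bond orders sum to 3 (valence 4) → 1 H
  atom 11: C, bond orders sum to 4 (valence 4) → 0 H
  atom 12: O, bond orders sum to 1 (valence 2) → 1 H
Totals → C:8, H:9, N:1, O:2, S:1.
In Hill order: C8H9NO2S.

C8H9NO2S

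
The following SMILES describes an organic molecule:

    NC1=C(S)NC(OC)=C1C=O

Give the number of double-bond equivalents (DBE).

Molecular formula: C6H8N2O2S.
DoU = (2C + 2 + N − H − X) / 2, where X is the halogen count and O/S are ignored.
    = (2·6 + 2 + 2 − 8 − 0) / 2 = 8 / 2 = 4.

4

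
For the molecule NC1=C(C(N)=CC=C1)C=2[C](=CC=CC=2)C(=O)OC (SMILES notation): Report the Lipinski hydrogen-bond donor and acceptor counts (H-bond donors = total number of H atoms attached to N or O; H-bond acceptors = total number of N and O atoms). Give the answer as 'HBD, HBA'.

Donors: find every N or O and count the H atoms it carries.
  atom 1 (N): bond orders sum to 1 → 2 H
  atom 5 (N): bond orders sum to 1 → 2 H
  atom 16 (O): bond orders sum to 2 → 0 H
  atom 17 (O): bond orders sum to 2 → 0 H
Lipinski HBD = 4.
Acceptors: N atoms = 2, O atoms = 2 → HBA = 4.

4, 4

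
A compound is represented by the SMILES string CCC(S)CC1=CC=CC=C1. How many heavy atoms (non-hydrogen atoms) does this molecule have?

Every atom symbol written in the SMILES (organic subset) is one heavy atom; implicit H are not written.
Heavy atoms by element → C:10, S:1.
Total: 11.

11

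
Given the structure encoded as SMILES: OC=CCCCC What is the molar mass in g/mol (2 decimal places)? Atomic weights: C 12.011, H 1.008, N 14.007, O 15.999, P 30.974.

100.16 g/mol

First, the molecular formula is C6H12O (counting implicit H from valence).
  C: 6 × 12.011 = 72.066
  H: 12 × 1.008 = 12.096
  O: 1 × 15.999 = 15.999
Sum: 6×12.011 + 12×1.008 + 1×15.999 = 100.161 → 100.16 g/mol.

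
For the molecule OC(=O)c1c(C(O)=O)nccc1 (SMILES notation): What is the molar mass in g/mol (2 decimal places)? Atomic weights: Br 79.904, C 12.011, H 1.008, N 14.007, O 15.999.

167.12 g/mol

First, the molecular formula is C7H5NO4 (counting implicit H from valence).
  C: 7 × 12.011 = 84.077
  H: 5 × 1.008 = 5.040
  N: 1 × 14.007 = 14.007
  O: 4 × 15.999 = 63.996
Sum: 7×12.011 + 5×1.008 + 1×14.007 + 4×15.999 = 167.120 → 167.12 g/mol.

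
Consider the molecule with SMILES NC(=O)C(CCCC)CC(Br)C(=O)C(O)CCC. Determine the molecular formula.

Walk through each heavy atom and fill implicit hydrogens from standard valence (C 4, N 3, O 2, S 2, halogen 1):
  atom 1: N, bond orders sum to 1 (valence 3) → 2 H
  atom 2: C, bond orders sum to 4 (valence 4) → 0 H
  atom 3: O, bond orders sum to 2 (valence 2) → 0 H
  atom 4: C, bond orders sum to 3 (valence 4) → 1 H
  atom 5: C, bond orders sum to 2 (valence 4) → 2 H
  atom 6: C, bond orders sum to 2 (valence 4) → 2 H
  atom 7: C, bond orders sum to 2 (valence 4) → 2 H
  atom 8: C, bond orders sum to 1 (valence 4) → 3 H
  atom 9: C, bond orders sum to 2 (valence 4) → 2 H
  atom 10: C, bond orders sum to 3 (valence 4) → 1 H
  atom 11: Br (halogen, monovalent) → 0 H
  atom 12: C, bond orders sum to 4 (valence 4) → 0 H
  atom 13: O, bond orders sum to 2 (valence 2) → 0 H
  atom 14: C, bond orders sum to 3 (valence 4) → 1 H
  atom 15: O, bond orders sum to 1 (valence 2) → 1 H
  atom 16: C, bond orders sum to 2 (valence 4) → 2 H
  atom 17: C, bond orders sum to 2 (valence 4) → 2 H
  atom 18: C, bond orders sum to 1 (valence 4) → 3 H
Totals → C:13, H:24, Br:1, N:1, O:3.

C13H24BrNO3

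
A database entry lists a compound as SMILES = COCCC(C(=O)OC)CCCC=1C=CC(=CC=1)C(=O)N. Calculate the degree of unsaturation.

Molecular formula: C16H23NO4.
DoU = (2C + 2 + N − H − X) / 2, where X is the halogen count and O/S are ignored.
    = (2·16 + 2 + 1 − 23 − 0) / 2 = 12 / 2 = 6.

6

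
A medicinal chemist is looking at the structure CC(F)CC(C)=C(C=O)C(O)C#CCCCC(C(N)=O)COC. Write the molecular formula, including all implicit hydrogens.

C17H26FNO4

Walk through each heavy atom and fill implicit hydrogens from standard valence (C 4, N 3, O 2, S 2, halogen 1):
  atom 1: C, bond orders sum to 1 (valence 4) → 3 H
  atom 2: C, bond orders sum to 3 (valence 4) → 1 H
  atom 3: F (halogen, monovalent) → 0 H
  atom 4: C, bond orders sum to 2 (valence 4) → 2 H
  atom 5: C, bond orders sum to 4 (valence 4) → 0 H
  atom 6: C, bond orders sum to 1 (valence 4) → 3 H
  atom 7: C, bond orders sum to 4 (valence 4) → 0 H
  atom 8: C, bond orders sum to 3 (valence 4) → 1 H
  atom 9: O, bond orders sum to 2 (valence 2) → 0 H
  atom 10: C, bond orders sum to 3 (valence 4) → 1 H
  atom 11: O, bond orders sum to 1 (valence 2) → 1 H
  atom 12: C, bond orders sum to 4 (valence 4) → 0 H
  atom 13: C, bond orders sum to 4 (valence 4) → 0 H
  atom 14: C, bond orders sum to 2 (valence 4) → 2 H
  atom 15: C, bond orders sum to 2 (valence 4) → 2 H
  atom 16: C, bond orders sum to 2 (valence 4) → 2 H
  atom 17: C, bond orders sum to 3 (valence 4) → 1 H
  atom 18: C, bond orders sum to 4 (valence 4) → 0 H
  atom 19: N, bond orders sum to 1 (valence 3) → 2 H
  atom 20: O, bond orders sum to 2 (valence 2) → 0 H
  atom 21: C, bond orders sum to 2 (valence 4) → 2 H
  atom 22: O, bond orders sum to 2 (valence 2) → 0 H
  atom 23: C, bond orders sum to 1 (valence 4) → 3 H
Totals → C:17, H:26, F:1, N:1, O:4.
In Hill order: C17H26FNO4.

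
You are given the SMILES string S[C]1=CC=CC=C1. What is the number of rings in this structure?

In SMILES, each pair of matching ring-closure digits denotes one ring-closing bond; the number of such bonds equals the number of independent rings.
Ring-closure bonds here: 1.

1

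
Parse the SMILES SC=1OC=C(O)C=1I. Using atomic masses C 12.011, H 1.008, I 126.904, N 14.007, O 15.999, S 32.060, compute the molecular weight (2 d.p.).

First, the molecular formula is C4H3IO2S (counting implicit H from valence).
  C: 4 × 12.011 = 48.044
  H: 3 × 1.008 = 3.024
  I: 1 × 126.904 = 126.904
  O: 2 × 15.999 = 31.998
  S: 1 × 32.060 = 32.060
Sum: 4×12.011 + 3×1.008 + 1×126.904 + 2×15.999 + 1×32.060 = 242.030 → 242.03 g/mol.

242.03 g/mol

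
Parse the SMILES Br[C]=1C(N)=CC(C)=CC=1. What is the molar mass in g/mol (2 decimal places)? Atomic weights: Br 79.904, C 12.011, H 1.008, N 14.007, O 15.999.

First, the molecular formula is C7H8BrN (counting implicit H from valence).
  Br: 1 × 79.904 = 79.904
  C: 7 × 12.011 = 84.077
  H: 8 × 1.008 = 8.064
  N: 1 × 14.007 = 14.007
Sum: 1×79.904 + 7×12.011 + 8×1.008 + 1×14.007 = 186.052 → 186.05 g/mol.

186.05 g/mol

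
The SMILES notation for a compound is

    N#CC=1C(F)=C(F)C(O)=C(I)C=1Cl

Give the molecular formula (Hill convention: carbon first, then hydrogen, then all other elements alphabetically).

Walk through each heavy atom and fill implicit hydrogens from standard valence (C 4, N 3, O 2, S 2, halogen 1):
  atom 1: N, bond orders sum to 3 (valence 3) → 0 H
  atom 2: C, bond orders sum to 4 (valence 4) → 0 H
  atom 3: C, bond orders sum to 4 (valence 4) → 0 H
  atom 4: C, bond orders sum to 4 (valence 4) → 0 H
  atom 5: F (halogen, monovalent) → 0 H
  atom 6: C, bond orders sum to 4 (valence 4) → 0 H
  atom 7: F (halogen, monovalent) → 0 H
  atom 8: C, bond orders sum to 4 (valence 4) → 0 H
  atom 9: O, bond orders sum to 1 (valence 2) → 1 H
  atom 10: C, bond orders sum to 4 (valence 4) → 0 H
  atom 11: I (halogen, monovalent) → 0 H
  atom 12: C, bond orders sum to 4 (valence 4) → 0 H
  atom 13: Cl (halogen, monovalent) → 0 H
Totals → C:7, H:1, Cl:1, F:2, I:1, N:1, O:1.

C7HClF2INO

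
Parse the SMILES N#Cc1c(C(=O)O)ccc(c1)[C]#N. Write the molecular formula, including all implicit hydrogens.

C9H4N2O2

Walk through each heavy atom and fill implicit hydrogens from standard valence (C 4, N 3, O 2, S 2, halogen 1); for lowercase aromatic atoms, an aromatic c carries 1 H when it has two neighbours and 0 H with three, and aromatic n carries 0 H:
  atom 1: N, bond orders sum to 3 (valence 3) → 0 H
  atom 2: C, bond orders sum to 4 (valence 4) → 0 H
  atom 3: aromatic c, 3 neighbours → 0 H
  atom 4: aromatic c, 3 neighbours → 0 H
  atom 5: C, bond orders sum to 4 (valence 4) → 0 H
  atom 6: O, bond orders sum to 2 (valence 2) → 0 H
  atom 7: O, bond orders sum to 1 (valence 2) → 1 H
  atom 8: aromatic c, 2 neighbours → 1 H
  atom 9: aromatic c, 2 neighbours → 1 H
  atom 10: aromatic c, 3 neighbours → 0 H
  atom 11: aromatic c, 2 neighbours → 1 H
  atom 12: C with explicit H count 0
  atom 13: N, bond orders sum to 3 (valence 3) → 0 H
Totals → C:9, H:4, N:2, O:2.
In Hill order: C9H4N2O2.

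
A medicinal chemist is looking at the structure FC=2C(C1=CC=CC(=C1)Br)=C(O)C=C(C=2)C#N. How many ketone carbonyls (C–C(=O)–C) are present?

0

Scan the SMILES for the ketone motif — none present.
Groups that are present: 1 hydroxyl, 1 nitrile.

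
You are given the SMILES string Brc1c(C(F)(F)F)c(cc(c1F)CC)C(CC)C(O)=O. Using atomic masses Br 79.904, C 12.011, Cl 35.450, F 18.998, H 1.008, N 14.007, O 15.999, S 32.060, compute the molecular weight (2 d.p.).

357.14 g/mol

First, the molecular formula is C13H13BrF4O2 (counting implicit H from valence).
  Br: 1 × 79.904 = 79.904
  C: 13 × 12.011 = 156.143
  F: 4 × 18.998 = 75.992
  H: 13 × 1.008 = 13.104
  O: 2 × 15.999 = 31.998
Sum: 1×79.904 + 13×12.011 + 4×18.998 + 13×1.008 + 2×15.999 = 357.141 → 357.14 g/mol.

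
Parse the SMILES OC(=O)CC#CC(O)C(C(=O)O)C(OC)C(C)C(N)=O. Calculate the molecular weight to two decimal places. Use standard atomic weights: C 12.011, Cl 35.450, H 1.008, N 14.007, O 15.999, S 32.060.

First, the molecular formula is C12H17NO7 (counting implicit H from valence).
  C: 12 × 12.011 = 144.132
  H: 17 × 1.008 = 17.136
  N: 1 × 14.007 = 14.007
  O: 7 × 15.999 = 111.993
Sum: 12×12.011 + 17×1.008 + 1×14.007 + 7×15.999 = 287.268 → 287.27 g/mol.

287.27 g/mol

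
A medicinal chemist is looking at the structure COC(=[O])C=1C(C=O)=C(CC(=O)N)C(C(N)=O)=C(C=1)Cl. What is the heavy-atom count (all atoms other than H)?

Every atom symbol written in the SMILES (organic subset) is one heavy atom; implicit H are not written.
Heavy atoms by element → C:12, Cl:1, N:2, O:5.
Total: 20.

20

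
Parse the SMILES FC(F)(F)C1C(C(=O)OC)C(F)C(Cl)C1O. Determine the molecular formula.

Walk through each heavy atom and fill implicit hydrogens from standard valence (C 4, N 3, O 2, S 2, halogen 1):
  atom 1: F (halogen, monovalent) → 0 H
  atom 2: C, bond orders sum to 4 (valence 4) → 0 H
  atom 3: F (halogen, monovalent) → 0 H
  atom 4: F (halogen, monovalent) → 0 H
  atom 5: C, bond orders sum to 3 (valence 4) → 1 H
  atom 6: C, bond orders sum to 3 (valence 4) → 1 H
  atom 7: C, bond orders sum to 4 (valence 4) → 0 H
  atom 8: O, bond orders sum to 2 (valence 2) → 0 H
  atom 9: O, bond orders sum to 2 (valence 2) → 0 H
  atom 10: C, bond orders sum to 1 (valence 4) → 3 H
  atom 11: C, bond orders sum to 3 (valence 4) → 1 H
  atom 12: F (halogen, monovalent) → 0 H
  atom 13: C, bond orders sum to 3 (valence 4) → 1 H
  atom 14: Cl (halogen, monovalent) → 0 H
  atom 15: C, bond orders sum to 3 (valence 4) → 1 H
  atom 16: O, bond orders sum to 1 (valence 2) → 1 H
Totals → C:8, H:9, Cl:1, F:4, O:3.

C8H9ClF4O3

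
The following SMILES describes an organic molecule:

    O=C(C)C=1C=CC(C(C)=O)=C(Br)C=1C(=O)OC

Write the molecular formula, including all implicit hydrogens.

Walk through each heavy atom and fill implicit hydrogens from standard valence (C 4, N 3, O 2, S 2, halogen 1):
  atom 1: O, bond orders sum to 2 (valence 2) → 0 H
  atom 2: C, bond orders sum to 4 (valence 4) → 0 H
  atom 3: C, bond orders sum to 1 (valence 4) → 3 H
  atom 4: C, bond orders sum to 4 (valence 4) → 0 H
  atom 5: C, bond orders sum to 3 (valence 4) → 1 H
  atom 6: C, bond orders sum to 3 (valence 4) → 1 H
  atom 7: C, bond orders sum to 4 (valence 4) → 0 H
  atom 8: C, bond orders sum to 4 (valence 4) → 0 H
  atom 9: C, bond orders sum to 1 (valence 4) → 3 H
  atom 10: O, bond orders sum to 2 (valence 2) → 0 H
  atom 11: C, bond orders sum to 4 (valence 4) → 0 H
  atom 12: Br (halogen, monovalent) → 0 H
  atom 13: C, bond orders sum to 4 (valence 4) → 0 H
  atom 14: C, bond orders sum to 4 (valence 4) → 0 H
  atom 15: O, bond orders sum to 2 (valence 2) → 0 H
  atom 16: O, bond orders sum to 2 (valence 2) → 0 H
  atom 17: C, bond orders sum to 1 (valence 4) → 3 H
Totals → C:12, H:11, Br:1, O:4.
In Hill order: C12H11BrO4.

C12H11BrO4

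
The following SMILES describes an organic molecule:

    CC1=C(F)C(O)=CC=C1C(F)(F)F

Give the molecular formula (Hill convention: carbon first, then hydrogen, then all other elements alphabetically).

Walk through each heavy atom and fill implicit hydrogens from standard valence (C 4, N 3, O 2, S 2, halogen 1):
  atom 1: C, bond orders sum to 1 (valence 4) → 3 H
  atom 2: C, bond orders sum to 4 (valence 4) → 0 H
  atom 3: C, bond orders sum to 4 (valence 4) → 0 H
  atom 4: F (halogen, monovalent) → 0 H
  atom 5: C, bond orders sum to 4 (valence 4) → 0 H
  atom 6: O, bond orders sum to 1 (valence 2) → 1 H
  atom 7: C, bond orders sum to 3 (valence 4) → 1 H
  atom 8: C, bond orders sum to 3 (valence 4) → 1 H
  atom 9: C, bond orders sum to 4 (valence 4) → 0 H
  atom 10: C, bond orders sum to 4 (valence 4) → 0 H
  atom 11: F (halogen, monovalent) → 0 H
  atom 12: F (halogen, monovalent) → 0 H
  atom 13: F (halogen, monovalent) → 0 H
Totals → C:8, H:6, F:4, O:1.
In Hill order: C8H6F4O.

C8H6F4O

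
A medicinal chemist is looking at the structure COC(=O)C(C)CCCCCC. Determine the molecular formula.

Walk through each heavy atom and fill implicit hydrogens from standard valence (C 4, N 3, O 2, S 2, halogen 1):
  atom 1: C, bond orders sum to 1 (valence 4) → 3 H
  atom 2: O, bond orders sum to 2 (valence 2) → 0 H
  atom 3: C, bond orders sum to 4 (valence 4) → 0 H
  atom 4: O, bond orders sum to 2 (valence 2) → 0 H
  atom 5: C, bond orders sum to 3 (valence 4) → 1 H
  atom 6: C, bond orders sum to 1 (valence 4) → 3 H
  atom 7: C, bond orders sum to 2 (valence 4) → 2 H
  atom 8: C, bond orders sum to 2 (valence 4) → 2 H
  atom 9: C, bond orders sum to 2 (valence 4) → 2 H
  atom 10: C, bond orders sum to 2 (valence 4) → 2 H
  atom 11: C, bond orders sum to 2 (valence 4) → 2 H
  atom 12: C, bond orders sum to 1 (valence 4) → 3 H
Totals → C:10, H:20, O:2.
In Hill order: C10H20O2.

C10H20O2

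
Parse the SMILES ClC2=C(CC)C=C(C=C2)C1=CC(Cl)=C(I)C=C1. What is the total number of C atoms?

Count every carbon token in the SMILES (each C, including those in ring-closure positions and inside branches).
Carbon count: 14.

14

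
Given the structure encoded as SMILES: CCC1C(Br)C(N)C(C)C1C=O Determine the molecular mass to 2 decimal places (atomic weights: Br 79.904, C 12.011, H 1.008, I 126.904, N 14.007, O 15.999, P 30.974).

234.14 g/mol

First, the molecular formula is C9H16BrNO (counting implicit H from valence).
  Br: 1 × 79.904 = 79.904
  C: 9 × 12.011 = 108.099
  H: 16 × 1.008 = 16.128
  N: 1 × 14.007 = 14.007
  O: 1 × 15.999 = 15.999
Sum: 1×79.904 + 9×12.011 + 16×1.008 + 1×14.007 + 1×15.999 = 234.137 → 234.14 g/mol.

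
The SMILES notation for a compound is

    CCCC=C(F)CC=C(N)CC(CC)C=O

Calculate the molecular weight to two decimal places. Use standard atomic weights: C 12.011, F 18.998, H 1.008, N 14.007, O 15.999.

First, the molecular formula is C13H22FNO (counting implicit H from valence).
  C: 13 × 12.011 = 156.143
  F: 1 × 18.998 = 18.998
  H: 22 × 1.008 = 22.176
  N: 1 × 14.007 = 14.007
  O: 1 × 15.999 = 15.999
Sum: 13×12.011 + 1×18.998 + 22×1.008 + 1×14.007 + 1×15.999 = 227.323 → 227.32 g/mol.

227.32 g/mol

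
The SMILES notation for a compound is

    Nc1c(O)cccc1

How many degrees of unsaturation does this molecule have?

Molecular formula: C6H7NO.
DoU = (2C + 2 + N − H − X) / 2, where X is the halogen count and O/S are ignored.
    = (2·6 + 2 + 1 − 7 − 0) / 2 = 8 / 2 = 4.

4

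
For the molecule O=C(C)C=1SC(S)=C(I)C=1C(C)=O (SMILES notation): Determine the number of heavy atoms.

13

Every atom symbol written in the SMILES (organic subset) is one heavy atom; implicit H are not written.
Heavy atoms by element → C:8, I:1, O:2, S:2.
Total: 13.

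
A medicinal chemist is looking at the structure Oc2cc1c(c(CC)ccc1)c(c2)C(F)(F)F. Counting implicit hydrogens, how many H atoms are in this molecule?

Walk through each heavy atom and fill implicit hydrogens from standard valence (C 4, N 3, O 2, S 2, halogen 1); for lowercase aromatic atoms, an aromatic c carries 1 H when it has two neighbours and 0 H with three, and aromatic n carries 0 H:
  atom 1: O, bond orders sum to 1 (valence 2) → 1 H
  atom 2: aromatic c, 3 neighbours → 0 H
  atom 3: aromatic c, 2 neighbours → 1 H
  atom 4: aromatic c, 3 neighbours → 0 H
  atom 5: aromatic c, 3 neighbours → 0 H
  atom 6: aromatic c, 3 neighbours → 0 H
  atom 7: C, bond orders sum to 2 (valence 4) → 2 H
  atom 8: C, bond orders sum to 1 (valence 4) → 3 H
  atom 9: aromatic c, 2 neighbours → 1 H
  atom 10: aromatic c, 2 neighbours → 1 H
  atom 11: aromatic c, 2 neighbours → 1 H
  atom 12: aromatic c, 3 neighbours → 0 H
  atom 13: aromatic c, 2 neighbours → 1 H
  atom 14: C, bond orders sum to 4 (valence 4) → 0 H
  atom 15: F (halogen, monovalent) → 0 H
  atom 16: F (halogen, monovalent) → 0 H
  atom 17: F (halogen, monovalent) → 0 H
Total hydrogens: 11.

11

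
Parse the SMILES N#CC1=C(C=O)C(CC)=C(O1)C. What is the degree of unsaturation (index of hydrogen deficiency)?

Molecular formula: C9H9NO2.
DoU = (2C + 2 + N − H − X) / 2, where X is the halogen count and O/S are ignored.
    = (2·9 + 2 + 1 − 9 − 0) / 2 = 12 / 2 = 6.

6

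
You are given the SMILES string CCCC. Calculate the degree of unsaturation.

0

Degree of unsaturation = (number of rings) + (number of π bonds).
Ring closures in the SMILES: 0.
π bonds: none → 0 DoU from unsaturation.
Total DoU = 0 + 0 = 0.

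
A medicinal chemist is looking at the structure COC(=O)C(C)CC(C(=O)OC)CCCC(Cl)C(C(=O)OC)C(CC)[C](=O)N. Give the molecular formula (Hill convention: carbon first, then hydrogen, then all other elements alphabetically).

Walk through each heavy atom and fill implicit hydrogens from standard valence (C 4, N 3, O 2, S 2, halogen 1):
  atom 1: C, bond orders sum to 1 (valence 4) → 3 H
  atom 2: O, bond orders sum to 2 (valence 2) → 0 H
  atom 3: C, bond orders sum to 4 (valence 4) → 0 H
  atom 4: O, bond orders sum to 2 (valence 2) → 0 H
  atom 5: C, bond orders sum to 3 (valence 4) → 1 H
  atom 6: C, bond orders sum to 1 (valence 4) → 3 H
  atom 7: C, bond orders sum to 2 (valence 4) → 2 H
  atom 8: C, bond orders sum to 3 (valence 4) → 1 H
  atom 9: C, bond orders sum to 4 (valence 4) → 0 H
  atom 10: O, bond orders sum to 2 (valence 2) → 0 H
  atom 11: O, bond orders sum to 2 (valence 2) → 0 H
  atom 12: C, bond orders sum to 1 (valence 4) → 3 H
  atom 13: C, bond orders sum to 2 (valence 4) → 2 H
  atom 14: C, bond orders sum to 2 (valence 4) → 2 H
  atom 15: C, bond orders sum to 2 (valence 4) → 2 H
  atom 16: C, bond orders sum to 3 (valence 4) → 1 H
  atom 17: Cl (halogen, monovalent) → 0 H
  atom 18: C, bond orders sum to 3 (valence 4) → 1 H
  atom 19: C, bond orders sum to 4 (valence 4) → 0 H
  atom 20: O, bond orders sum to 2 (valence 2) → 0 H
  atom 21: O, bond orders sum to 2 (valence 2) → 0 H
  atom 22: C, bond orders sum to 1 (valence 4) → 3 H
  atom 23: C, bond orders sum to 3 (valence 4) → 1 H
  atom 24: C, bond orders sum to 2 (valence 4) → 2 H
  atom 25: C, bond orders sum to 1 (valence 4) → 3 H
  atom 26: C with explicit H count 0
  atom 27: O, bond orders sum to 2 (valence 2) → 0 H
  atom 28: N, bond orders sum to 1 (valence 3) → 2 H
Totals → C:19, H:32, Cl:1, N:1, O:7.

C19H32ClNO7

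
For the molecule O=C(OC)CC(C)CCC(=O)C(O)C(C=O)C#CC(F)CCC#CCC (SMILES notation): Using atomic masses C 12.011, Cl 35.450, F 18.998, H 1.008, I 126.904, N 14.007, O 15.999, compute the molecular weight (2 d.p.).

First, the molecular formula is C20H27FO5 (counting implicit H from valence).
  C: 20 × 12.011 = 240.220
  F: 1 × 18.998 = 18.998
  H: 27 × 1.008 = 27.216
  O: 5 × 15.999 = 79.995
Sum: 20×12.011 + 1×18.998 + 27×1.008 + 5×15.999 = 366.429 → 366.43 g/mol.

366.43 g/mol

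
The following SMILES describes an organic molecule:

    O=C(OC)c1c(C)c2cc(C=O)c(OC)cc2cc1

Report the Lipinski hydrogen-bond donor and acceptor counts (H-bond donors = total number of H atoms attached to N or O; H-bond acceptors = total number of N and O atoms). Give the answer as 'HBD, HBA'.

0, 4

Donors: find every N or O and count the H atoms it carries.
  atom 1 (O): bond orders sum to 2 → 0 H
  atom 3 (O): bond orders sum to 2 → 0 H
  atom 12 (O): bond orders sum to 2 → 0 H
  atom 14 (O): bond orders sum to 2 → 0 H
Lipinski HBD = 0.
Acceptors: N atoms = 0, O atoms = 4 → HBA = 4.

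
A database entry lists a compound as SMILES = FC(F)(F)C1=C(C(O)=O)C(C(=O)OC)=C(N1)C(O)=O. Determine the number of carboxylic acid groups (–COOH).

2

The carboxylic acid motif appears at heavy-atom positions 7, 17 in the SMILES.
Other groups present: 1 ester.
Carboxylic acid count: 2.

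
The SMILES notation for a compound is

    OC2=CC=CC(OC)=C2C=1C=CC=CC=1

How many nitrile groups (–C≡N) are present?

Scan the SMILES for the nitrile motif — none present.
Groups that are present: 1 ether, 1 hydroxyl.

0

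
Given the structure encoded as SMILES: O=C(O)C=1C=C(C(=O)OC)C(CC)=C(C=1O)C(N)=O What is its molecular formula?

Walk through each heavy atom and fill implicit hydrogens from standard valence (C 4, N 3, O 2, S 2, halogen 1):
  atom 1: O, bond orders sum to 2 (valence 2) → 0 H
  atom 2: C, bond orders sum to 4 (valence 4) → 0 H
  atom 3: O, bond orders sum to 1 (valence 2) → 1 H
  atom 4: C, bond orders sum to 4 (valence 4) → 0 H
  atom 5: C, bond orders sum to 3 (valence 4) → 1 H
  atom 6: C, bond orders sum to 4 (valence 4) → 0 H
  atom 7: C, bond orders sum to 4 (valence 4) → 0 H
  atom 8: O, bond orders sum to 2 (valence 2) → 0 H
  atom 9: O, bond orders sum to 2 (valence 2) → 0 H
  atom 10: C, bond orders sum to 1 (valence 4) → 3 H
  atom 11: C, bond orders sum to 4 (valence 4) → 0 H
  atom 12: C, bond orders sum to 2 (valence 4) → 2 H
  atom 13: C, bond orders sum to 1 (valence 4) → 3 H
  atom 14: C, bond orders sum to 4 (valence 4) → 0 H
  atom 15: C, bond orders sum to 4 (valence 4) → 0 H
  atom 16: O, bond orders sum to 1 (valence 2) → 1 H
  atom 17: C, bond orders sum to 4 (valence 4) → 0 H
  atom 18: N, bond orders sum to 1 (valence 3) → 2 H
  atom 19: O, bond orders sum to 2 (valence 2) → 0 H
Totals → C:12, H:13, N:1, O:6.

C12H13NO6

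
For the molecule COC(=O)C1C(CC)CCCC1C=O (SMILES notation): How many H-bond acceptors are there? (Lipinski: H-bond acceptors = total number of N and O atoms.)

N atoms: 0; O atoms: 3.
Lipinski HBA = 0 + 3 = 3.

3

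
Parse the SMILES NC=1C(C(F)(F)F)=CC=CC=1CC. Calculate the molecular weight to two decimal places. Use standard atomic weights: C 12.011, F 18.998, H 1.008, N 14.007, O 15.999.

First, the molecular formula is C9H10F3N (counting implicit H from valence).
  C: 9 × 12.011 = 108.099
  F: 3 × 18.998 = 56.994
  H: 10 × 1.008 = 10.080
  N: 1 × 14.007 = 14.007
Sum: 9×12.011 + 3×18.998 + 10×1.008 + 1×14.007 = 189.180 → 189.18 g/mol.

189.18 g/mol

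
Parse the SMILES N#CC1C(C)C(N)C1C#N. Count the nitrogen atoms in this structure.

Scan the SMILES for N atoms (remember two-letter symbols like Cl and Br are single atoms).
Nitrogen count: 3.

3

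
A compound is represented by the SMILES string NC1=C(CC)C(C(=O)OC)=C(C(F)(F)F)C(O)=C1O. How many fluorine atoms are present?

Scan the SMILES for F atoms (remember two-letter symbols like Cl and Br are single atoms).
Fluorine count: 3.

3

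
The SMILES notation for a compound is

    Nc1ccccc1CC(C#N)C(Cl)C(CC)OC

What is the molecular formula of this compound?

Walk through each heavy atom and fill implicit hydrogens from standard valence (C 4, N 3, O 2, S 2, halogen 1); for lowercase aromatic atoms, an aromatic c carries 1 H when it has two neighbours and 0 H with three, and aromatic n carries 0 H:
  atom 1: N, bond orders sum to 1 (valence 3) → 2 H
  atom 2: aromatic c, 3 neighbours → 0 H
  atom 3: aromatic c, 2 neighbours → 1 H
  atom 4: aromatic c, 2 neighbours → 1 H
  atom 5: aromatic c, 2 neighbours → 1 H
  atom 6: aromatic c, 2 neighbours → 1 H
  atom 7: aromatic c, 3 neighbours → 0 H
  atom 8: C, bond orders sum to 2 (valence 4) → 2 H
  atom 9: C, bond orders sum to 3 (valence 4) → 1 H
  atom 10: C, bond orders sum to 4 (valence 4) → 0 H
  atom 11: N, bond orders sum to 3 (valence 3) → 0 H
  atom 12: C, bond orders sum to 3 (valence 4) → 1 H
  atom 13: Cl (halogen, monovalent) → 0 H
  atom 14: C, bond orders sum to 3 (valence 4) → 1 H
  atom 15: C, bond orders sum to 2 (valence 4) → 2 H
  atom 16: C, bond orders sum to 1 (valence 4) → 3 H
  atom 17: O, bond orders sum to 2 (valence 2) → 0 H
  atom 18: C, bond orders sum to 1 (valence 4) → 3 H
Totals → C:14, H:19, Cl:1, N:2, O:1.

C14H19ClN2O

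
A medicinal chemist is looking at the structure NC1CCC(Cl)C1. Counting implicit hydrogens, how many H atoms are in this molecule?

Walk through each heavy atom and fill implicit hydrogens from standard valence (C 4, N 3, O 2, S 2, halogen 1):
  atom 1: N, bond orders sum to 1 (valence 3) → 2 H
  atom 2: C, bond orders sum to 3 (valence 4) → 1 H
  atom 3: C, bond orders sum to 2 (valence 4) → 2 H
  atom 4: C, bond orders sum to 2 (valence 4) → 2 H
  atom 5: C, bond orders sum to 3 (valence 4) → 1 H
  atom 6: Cl (halogen, monovalent) → 0 H
  atom 7: C, bond orders sum to 2 (valence 4) → 2 H
Total hydrogens: 10.

10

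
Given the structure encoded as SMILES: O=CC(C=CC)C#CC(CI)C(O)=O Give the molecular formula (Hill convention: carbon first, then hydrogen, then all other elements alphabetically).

C10H11IO3

Walk through each heavy atom and fill implicit hydrogens from standard valence (C 4, N 3, O 2, S 2, halogen 1):
  atom 1: O, bond orders sum to 2 (valence 2) → 0 H
  atom 2: C, bond orders sum to 3 (valence 4) → 1 H
  atom 3: C, bond orders sum to 3 (valence 4) → 1 H
  atom 4: C, bond orders sum to 3 (valence 4) → 1 H
  atom 5: C, bond orders sum to 3 (valence 4) → 1 H
  atom 6: C, bond orders sum to 1 (valence 4) → 3 H
  atom 7: C, bond orders sum to 4 (valence 4) → 0 H
  atom 8: C, bond orders sum to 4 (valence 4) → 0 H
  atom 9: C, bond orders sum to 3 (valence 4) → 1 H
  atom 10: C, bond orders sum to 2 (valence 4) → 2 H
  atom 11: I (halogen, monovalent) → 0 H
  atom 12: C, bond orders sum to 4 (valence 4) → 0 H
  atom 13: O, bond orders sum to 1 (valence 2) → 1 H
  atom 14: O, bond orders sum to 2 (valence 2) → 0 H
Totals → C:10, H:11, I:1, O:3.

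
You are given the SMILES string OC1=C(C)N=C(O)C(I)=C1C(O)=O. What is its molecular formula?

C7H6INO4

Walk through each heavy atom and fill implicit hydrogens from standard valence (C 4, N 3, O 2, S 2, halogen 1):
  atom 1: O, bond orders sum to 1 (valence 2) → 1 H
  atom 2: C, bond orders sum to 4 (valence 4) → 0 H
  atom 3: C, bond orders sum to 4 (valence 4) → 0 H
  atom 4: C, bond orders sum to 1 (valence 4) → 3 H
  atom 5: N, bond orders sum to 3 (valence 3) → 0 H
  atom 6: C, bond orders sum to 4 (valence 4) → 0 H
  atom 7: O, bond orders sum to 1 (valence 2) → 1 H
  atom 8: C, bond orders sum to 4 (valence 4) → 0 H
  atom 9: I (halogen, monovalent) → 0 H
  atom 10: C, bond orders sum to 4 (valence 4) → 0 H
  atom 11: C, bond orders sum to 4 (valence 4) → 0 H
  atom 12: O, bond orders sum to 1 (valence 2) → 1 H
  atom 13: O, bond orders sum to 2 (valence 2) → 0 H
Totals → C:7, H:6, I:1, N:1, O:4.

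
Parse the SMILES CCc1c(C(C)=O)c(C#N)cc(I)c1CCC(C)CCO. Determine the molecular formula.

Walk through each heavy atom and fill implicit hydrogens from standard valence (C 4, N 3, O 2, S 2, halogen 1); for lowercase aromatic atoms, an aromatic c carries 1 H when it has two neighbours and 0 H with three, and aromatic n carries 0 H:
  atom 1: C, bond orders sum to 1 (valence 4) → 3 H
  atom 2: C, bond orders sum to 2 (valence 4) → 2 H
  atom 3: aromatic c, 3 neighbours → 0 H
  atom 4: aromatic c, 3 neighbours → 0 H
  atom 5: C, bond orders sum to 4 (valence 4) → 0 H
  atom 6: C, bond orders sum to 1 (valence 4) → 3 H
  atom 7: O, bond orders sum to 2 (valence 2) → 0 H
  atom 8: aromatic c, 3 neighbours → 0 H
  atom 9: C, bond orders sum to 4 (valence 4) → 0 H
  atom 10: N, bond orders sum to 3 (valence 3) → 0 H
  atom 11: aromatic c, 2 neighbours → 1 H
  atom 12: aromatic c, 3 neighbours → 0 H
  atom 13: I (halogen, monovalent) → 0 H
  atom 14: aromatic c, 3 neighbours → 0 H
  atom 15: C, bond orders sum to 2 (valence 4) → 2 H
  atom 16: C, bond orders sum to 2 (valence 4) → 2 H
  atom 17: C, bond orders sum to 3 (valence 4) → 1 H
  atom 18: C, bond orders sum to 1 (valence 4) → 3 H
  atom 19: C, bond orders sum to 2 (valence 4) → 2 H
  atom 20: C, bond orders sum to 2 (valence 4) → 2 H
  atom 21: O, bond orders sum to 1 (valence 2) → 1 H
Totals → C:17, H:22, I:1, N:1, O:2.
In Hill order: C17H22INO2.

C17H22INO2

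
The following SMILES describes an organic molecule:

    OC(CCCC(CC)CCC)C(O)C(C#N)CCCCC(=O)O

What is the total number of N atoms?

Scan the SMILES for N atoms (remember two-letter symbols like Cl and Br are single atoms).
Nitrogen count: 1.

1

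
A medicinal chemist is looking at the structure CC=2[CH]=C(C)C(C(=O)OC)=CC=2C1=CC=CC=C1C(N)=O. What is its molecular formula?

Walk through each heavy atom and fill implicit hydrogens from standard valence (C 4, N 3, O 2, S 2, halogen 1):
  atom 1: C, bond orders sum to 1 (valence 4) → 3 H
  atom 2: C, bond orders sum to 4 (valence 4) → 0 H
  atom 3: C with explicit H count 1
  atom 4: C, bond orders sum to 4 (valence 4) → 0 H
  atom 5: C, bond orders sum to 1 (valence 4) → 3 H
  atom 6: C, bond orders sum to 4 (valence 4) → 0 H
  atom 7: C, bond orders sum to 4 (valence 4) → 0 H
  atom 8: O, bond orders sum to 2 (valence 2) → 0 H
  atom 9: O, bond orders sum to 2 (valence 2) → 0 H
  atom 10: C, bond orders sum to 1 (valence 4) → 3 H
  atom 11: C, bond orders sum to 3 (valence 4) → 1 H
  atom 12: C, bond orders sum to 4 (valence 4) → 0 H
  atom 13: C, bond orders sum to 4 (valence 4) → 0 H
  atom 14: C, bond orders sum to 3 (valence 4) → 1 H
  atom 15: C, bond orders sum to 3 (valence 4) → 1 H
  atom 16: C, bond orders sum to 3 (valence 4) → 1 H
  atom 17: C, bond orders sum to 3 (valence 4) → 1 H
  atom 18: C, bond orders sum to 4 (valence 4) → 0 H
  atom 19: C, bond orders sum to 4 (valence 4) → 0 H
  atom 20: N, bond orders sum to 1 (valence 3) → 2 H
  atom 21: O, bond orders sum to 2 (valence 2) → 0 H
Totals → C:17, H:17, N:1, O:3.
In Hill order: C17H17NO3.

C17H17NO3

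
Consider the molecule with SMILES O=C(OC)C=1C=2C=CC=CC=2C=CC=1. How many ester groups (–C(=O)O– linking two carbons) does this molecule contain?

The ester motif appears at heavy-atom position 2 in the SMILES.
Ester count: 1.

1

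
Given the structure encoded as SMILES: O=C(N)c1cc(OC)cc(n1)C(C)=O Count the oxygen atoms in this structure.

3

Scan the SMILES for O atoms (remember two-letter symbols like Cl and Br are single atoms).
Oxygen count: 3.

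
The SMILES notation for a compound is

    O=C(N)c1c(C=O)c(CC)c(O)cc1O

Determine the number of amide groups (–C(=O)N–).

1

The amide motif appears at heavy-atom position 2 in the SMILES.
Other groups present: 1 aldehyde, 2 hydroxyl.
Amide count: 1.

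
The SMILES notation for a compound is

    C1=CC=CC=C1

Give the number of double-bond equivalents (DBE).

4

Molecular formula: C6H6.
DoU = (2C + 2 + N − H − X) / 2, where X is the halogen count and O/S are ignored.
    = (2·6 + 2 + 0 − 6 − 0) / 2 = 8 / 2 = 4.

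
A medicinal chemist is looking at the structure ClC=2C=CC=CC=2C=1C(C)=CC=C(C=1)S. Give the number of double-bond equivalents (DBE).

Degree of unsaturation = (number of rings) + (number of π bonds).
Ring closures in the SMILES: 2.
π bonds: 6 double bonds (each 1 DoU) → 6 DoU from unsaturation.
Total DoU = 2 + 6 = 8.

8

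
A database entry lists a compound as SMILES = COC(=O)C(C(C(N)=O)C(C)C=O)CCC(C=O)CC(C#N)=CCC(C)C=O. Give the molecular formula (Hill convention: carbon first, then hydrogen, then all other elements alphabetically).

Walk through each heavy atom and fill implicit hydrogens from standard valence (C 4, N 3, O 2, S 2, halogen 1):
  atom 1: C, bond orders sum to 1 (valence 4) → 3 H
  atom 2: O, bond orders sum to 2 (valence 2) → 0 H
  atom 3: C, bond orders sum to 4 (valence 4) → 0 H
  atom 4: O, bond orders sum to 2 (valence 2) → 0 H
  atom 5: C, bond orders sum to 3 (valence 4) → 1 H
  atom 6: C, bond orders sum to 3 (valence 4) → 1 H
  atom 7: C, bond orders sum to 4 (valence 4) → 0 H
  atom 8: N, bond orders sum to 1 (valence 3) → 2 H
  atom 9: O, bond orders sum to 2 (valence 2) → 0 H
  atom 10: C, bond orders sum to 3 (valence 4) → 1 H
  atom 11: C, bond orders sum to 1 (valence 4) → 3 H
  atom 12: C, bond orders sum to 3 (valence 4) → 1 H
  atom 13: O, bond orders sum to 2 (valence 2) → 0 H
  atom 14: C, bond orders sum to 2 (valence 4) → 2 H
  atom 15: C, bond orders sum to 2 (valence 4) → 2 H
  atom 16: C, bond orders sum to 3 (valence 4) → 1 H
  atom 17: C, bond orders sum to 3 (valence 4) → 1 H
  atom 18: O, bond orders sum to 2 (valence 2) → 0 H
  atom 19: C, bond orders sum to 2 (valence 4) → 2 H
  atom 20: C, bond orders sum to 4 (valence 4) → 0 H
  atom 21: C, bond orders sum to 4 (valence 4) → 0 H
  atom 22: N, bond orders sum to 3 (valence 3) → 0 H
  atom 23: C, bond orders sum to 3 (valence 4) → 1 H
  atom 24: C, bond orders sum to 2 (valence 4) → 2 H
  atom 25: C, bond orders sum to 3 (valence 4) → 1 H
  atom 26: C, bond orders sum to 1 (valence 4) → 3 H
  atom 27: C, bond orders sum to 3 (valence 4) → 1 H
  atom 28: O, bond orders sum to 2 (valence 2) → 0 H
Totals → C:20, H:28, N:2, O:6.
In Hill order: C20H28N2O6.

C20H28N2O6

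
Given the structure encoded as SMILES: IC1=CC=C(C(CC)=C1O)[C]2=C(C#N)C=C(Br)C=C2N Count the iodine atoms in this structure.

1

Scan the SMILES for I atoms (remember two-letter symbols like Cl and Br are single atoms).
Iodine count: 1.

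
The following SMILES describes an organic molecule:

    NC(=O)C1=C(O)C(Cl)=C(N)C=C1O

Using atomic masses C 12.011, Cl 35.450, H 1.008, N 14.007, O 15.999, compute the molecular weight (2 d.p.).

202.59 g/mol

First, the molecular formula is C7H7ClN2O3 (counting implicit H from valence).
  C: 7 × 12.011 = 84.077
  Cl: 1 × 35.450 = 35.450
  H: 7 × 1.008 = 7.056
  N: 2 × 14.007 = 28.014
  O: 3 × 15.999 = 47.997
Sum: 7×12.011 + 1×35.450 + 7×1.008 + 2×14.007 + 3×15.999 = 202.594 → 202.59 g/mol.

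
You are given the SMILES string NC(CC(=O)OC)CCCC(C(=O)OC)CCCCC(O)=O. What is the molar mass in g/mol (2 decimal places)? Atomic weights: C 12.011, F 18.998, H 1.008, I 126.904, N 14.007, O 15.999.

First, the molecular formula is C15H27NO6 (counting implicit H from valence).
  C: 15 × 12.011 = 180.165
  H: 27 × 1.008 = 27.216
  N: 1 × 14.007 = 14.007
  O: 6 × 15.999 = 95.994
Sum: 15×12.011 + 27×1.008 + 1×14.007 + 6×15.999 = 317.382 → 317.38 g/mol.

317.38 g/mol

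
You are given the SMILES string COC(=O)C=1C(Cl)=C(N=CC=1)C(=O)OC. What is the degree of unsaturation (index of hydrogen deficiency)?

Degree of unsaturation = (number of rings) + (number of π bonds).
Ring closures in the SMILES: 1.
π bonds: 5 double bonds (each 1 DoU) → 5 DoU from unsaturation.
Total DoU = 1 + 5 = 6.

6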